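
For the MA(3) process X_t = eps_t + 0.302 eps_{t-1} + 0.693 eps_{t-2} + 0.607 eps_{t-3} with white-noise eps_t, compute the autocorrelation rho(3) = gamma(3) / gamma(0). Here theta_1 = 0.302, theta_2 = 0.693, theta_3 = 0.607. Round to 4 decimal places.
\rho(3) = 0.3129

For an MA(q) process with theta_0 = 1, the autocovariance is
  gamma(k) = sigma^2 * sum_{i=0..q-k} theta_i * theta_{i+k},
and rho(k) = gamma(k) / gamma(0). Sigma^2 cancels.
  numerator   = (1)*(0.607) = 0.607.
  denominator = (1)^2 + (0.302)^2 + (0.693)^2 + (0.607)^2 = 1.939902.
  rho(3) = 0.607 / 1.939902 = 0.3129.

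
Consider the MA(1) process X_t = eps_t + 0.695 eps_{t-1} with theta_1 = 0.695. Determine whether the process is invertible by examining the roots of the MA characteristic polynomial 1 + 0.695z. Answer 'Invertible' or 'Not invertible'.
\text{Invertible}

The MA(q) characteristic polynomial is P(z) = 1 + 0.695z.
Invertibility requires all roots to lie outside the unit circle, i.e. |z| > 1 for every root.
This is linear in z: 1 + (0.695) z = 0  =>  z = -1/(0.695) = -1.438849,  |z| = 1.438849.
Moduli of all roots: 1.4388.
All moduli strictly greater than 1? Yes.
Verdict: Invertible.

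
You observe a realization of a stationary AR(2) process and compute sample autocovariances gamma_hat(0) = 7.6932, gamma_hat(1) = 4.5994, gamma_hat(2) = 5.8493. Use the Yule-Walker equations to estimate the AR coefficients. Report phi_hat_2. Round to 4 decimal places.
\hat\phi_{2} = 0.6270

The Yule-Walker equations for an AR(p) process read, in matrix form,
  Gamma_p phi = r_p,   with   (Gamma_p)_{ij} = gamma(|i - j|),
                       (r_p)_i = gamma(i),   i,j = 1..p.
Substitute the sample gammas (Toeplitz matrix and right-hand side of size 2):
  Gamma_p = [[7.6932, 4.5994], [4.5994, 7.6932]]
  r_p     = [4.5994, 5.8493]
Written out:
  7.6932 phi_1 + 4.5994 phi_2 = 4.5994
  4.5994 phi_1 + 7.6932 phi_2 = 5.8493
Solve by Cramer's rule:
  det = gamma(0)^2 - gamma(1)^2 = (7.6932)^2 - (4.5994)^2 = 59.18532624 - 21.15448036 = 38.03084588
  phi_hat_1 = [gamma(1) gamma(0) - gamma(1) gamma(2)] / det = [(4.5994)(7.6932) - (4.5994)(5.8493)] / 38.03084588 = 8.48083366 / 38.03084588 = 0.223
  phi_hat_2 = [gamma(0) gamma(2) - gamma(1)^2] / det = [(7.6932)(5.8493) - (4.5994)^2] / 38.03084588 = 23.8453544 / 38.03084588 = 0.627
So phi_hat = [0.2230, 0.6270].
Therefore phi_hat_2 = 0.6270.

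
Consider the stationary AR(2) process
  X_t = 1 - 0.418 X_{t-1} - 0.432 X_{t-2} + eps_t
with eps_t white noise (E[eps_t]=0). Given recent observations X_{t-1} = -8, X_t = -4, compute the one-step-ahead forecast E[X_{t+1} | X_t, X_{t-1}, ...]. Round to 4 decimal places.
E[X_{t+1} \mid \mathcal F_t] = 6.1280

For an AR(p) model X_t = c + sum_i phi_i X_{t-i} + eps_t, the
one-step-ahead conditional mean is
  E[X_{t+1} | X_t, ...] = c + sum_i phi_i X_{t+1-i}.
Substitute known values:
  E[X_{t+1} | ...] = 1 + (-0.418) * (-4) + (-0.432) * (-8)
                   = 6.1280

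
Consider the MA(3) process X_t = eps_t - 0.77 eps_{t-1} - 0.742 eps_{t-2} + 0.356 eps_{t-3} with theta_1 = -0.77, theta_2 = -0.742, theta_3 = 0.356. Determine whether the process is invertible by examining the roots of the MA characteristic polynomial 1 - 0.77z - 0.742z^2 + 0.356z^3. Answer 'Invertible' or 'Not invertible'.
\text{Not invertible}

The MA(q) characteristic polynomial is P(z) = 1 - 0.77z - 0.742z^2 + 0.356z^3.
Invertibility requires all roots to lie outside the unit circle, i.e. |z| > 1 for every root.
Degree 3: look for a simple real root z0 first, then factor out (1 - z/z0) and solve the remaining quadratic.
Testing z0 = 2.5: P(2.5) = 1 + (-0.77)(2.5) + (-0.742)(2.5)^2 + (0.356)(2.5)^3
  = 1 + (-1.925) + (-4.6375) + (5.5625) = 0.  So z_0 = 2.5 is a root, |z_0| = 2.5.
Divide out the factor (1 - 0.4 z) = (1 - z/z0) (since 1/z0 = 0.4):
  P(z) = (1 - 0.4 z)(1 + (-0.37) z + (-0.89) z^2)
  [check: z-coef -0.37 - (0.4) = -0.77; z^2-coef -0.89 - (0.4)(-0.37) = -0.742; z^3-coef -(0.4)(-0.89) = 0.356.]
Remaining roots from the quadratic factor 1 + (-0.37) z + (-0.89) z^2:
  Set 1 + (-0.37) z + (-0.89) z^2 = 0, i.e. a z^2 + b z + c = 0 with a = -0.89, b = -0.37, c = 1.
  Discriminant D = b^2 - 4ac = (-0.37)^2 - 4*(-0.89)*1 = 0.1369 - (-3.56) = 3.6969.
  D >= 0, so the roots are real: z = (-b +/- sqrt(D)) / (2a) = (0.37 +/- 1.922732) / (-1.78).
    z_1 = (0.37 + 1.922732) / (-1.78) = -1.2881,   |z_1| = 1.2881.
    z_2 = (0.37 - 1.922732) / (-1.78) = 0.8723,   |z_2| = 0.8723.
Moduli of all roots: 2.5000, 1.2881, 0.8723.
All moduli strictly greater than 1? No.
Verdict: Not invertible.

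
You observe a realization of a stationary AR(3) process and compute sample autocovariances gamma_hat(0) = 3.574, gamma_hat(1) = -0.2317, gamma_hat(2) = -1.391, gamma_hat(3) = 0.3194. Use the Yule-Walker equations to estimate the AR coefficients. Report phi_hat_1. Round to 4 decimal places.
\hat\phi_{1} = -0.0770

The Yule-Walker equations for an AR(p) process read, in matrix form,
  Gamma_p phi = r_p,   with   (Gamma_p)_{ij} = gamma(|i - j|),
                       (r_p)_i = gamma(i),   i,j = 1..p.
Substitute the sample gammas (Toeplitz matrix and right-hand side of size 3):
  Gamma_p = [[3.574, -0.2317, -1.391], [-0.2317, 3.574, -0.2317], [-1.391, -0.2317, 3.574]]
  r_p     = [-0.2317, -1.391, 0.3194]
Written out (R1..R3):
  (R1) 3.574 phi_1 - 0.2317 phi_2 - 1.391 phi_3 = -0.2317
  (R2) -0.2317 phi_1 + 3.574 phi_2 - 0.2317 phi_3 = -1.391
  (R3) -1.391 phi_1 - 0.2317 phi_2 + 3.574 phi_3 = 0.3194
Gaussian elimination:
  R2 <- R2 - (-0.2317/3.574) R1 = R2 - (-0.064829) R1:  3.558979 phi_2 - 0.321878 phi_3 = -1.406021
  R3 <- R3 - (-1.391/3.574) R1 = R3 - (-0.3892) R1:  -0.321878 phi_2 + 3.032623 phi_3 = 0.229222
  R3 <- R3 - (-0.321878/3.558979) R2 = R3 - (-0.090441) R2:  3.003512 phi_3 = 0.10206
Back-substitution:
  phi_hat_3 = 0.10206 / 3.003512 = 0.03398
  phi_hat_2 = (-1.406021 - (-0.321878)(0.03398)) / 3.558979 = -0.39199
  phi_hat_1 = (-0.2317 - (-0.2317)(-0.39199) - (-1.391)(0.03398)) / 3.574 = -0.077017
So phi_hat = [-0.0770, -0.3920, 0.0340].
Therefore phi_hat_1 = -0.0770.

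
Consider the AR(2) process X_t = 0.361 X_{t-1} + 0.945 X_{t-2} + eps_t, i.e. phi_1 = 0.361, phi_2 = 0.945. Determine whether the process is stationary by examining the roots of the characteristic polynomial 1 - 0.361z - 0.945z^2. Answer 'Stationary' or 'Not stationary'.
\text{Not stationary}

The AR(p) characteristic polynomial is P(z) = 1 - 0.361z - 0.945z^2.
Stationarity requires all roots to lie outside the unit circle, i.e. |z| > 1 for every root.
Set 1 + (-0.361) z + (-0.945) z^2 = 0, i.e. a z^2 + b z + c = 0 with a = -0.945, b = -0.361, c = 1.
Discriminant D = b^2 - 4ac = (-0.361)^2 - 4*(-0.945)*1 = 0.130321 - (-3.78) = 3.910321.
D >= 0, so the roots are real: z = (-b +/- sqrt(D)) / (2a) = (0.361 +/- 1.977453) / (-1.89).
  z_1 = (0.361 + 1.977453) / (-1.89) = -1.2373,   |z_1| = 1.2373.
  z_2 = (0.361 - 1.977453) / (-1.89) = 0.8553,   |z_2| = 0.8553.
Moduli of all roots: 1.2373, 0.8553.
All moduli strictly greater than 1? No.
Verdict: Not stationary.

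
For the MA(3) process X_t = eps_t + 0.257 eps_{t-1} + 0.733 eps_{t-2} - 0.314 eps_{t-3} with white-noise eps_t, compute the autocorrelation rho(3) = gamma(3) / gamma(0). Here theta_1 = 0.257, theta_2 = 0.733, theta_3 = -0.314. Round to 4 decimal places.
\rho(3) = -0.1845

For an MA(q) process with theta_0 = 1, the autocovariance is
  gamma(k) = sigma^2 * sum_{i=0..q-k} theta_i * theta_{i+k},
and rho(k) = gamma(k) / gamma(0). Sigma^2 cancels.
  numerator   = (1)*(-0.314) = -0.314.
  denominator = (1)^2 + (0.257)^2 + (0.733)^2 + (-0.314)^2 = 1.701934.
  rho(3) = -0.314 / 1.701934 = -0.1845.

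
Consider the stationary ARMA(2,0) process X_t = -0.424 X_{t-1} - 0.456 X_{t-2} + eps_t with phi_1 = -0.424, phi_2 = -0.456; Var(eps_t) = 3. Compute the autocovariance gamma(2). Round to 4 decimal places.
\gamma(2) = -1.3762

Multiply the model equation by X_{t-k} and take expectations. With theta_0 = psi_0 = 1 and psi_j the MA(infinity) weights, this gives
  gamma(k) - sum_i phi_i gamma(k-i) = c_k,
  c_k = sigma^2 * sum_{j=k..q} theta_j psi_{j-k}   (c_k = 0 for k > q),
using gamma(-m) = gamma(m).
Pure AR (q = 0): c_0 = sigma^2 = 3, c_k = 0 for k >= 1.
Equations for k = 0, 1, 2 (AR order 2, c_2 = 0):
  (E0) gamma(0) = phi_1 gamma(1) + phi_2 gamma(2) + c_0
  (E1) gamma(1) = phi_1 gamma(0) + phi_2 gamma(1) + c_1
  (E2) gamma(2) = phi_1 gamma(1) + phi_2 gamma(0)
From (E1): gamma(1) = A gamma(0) + B with
  A = phi_1 / (1 - phi_2) = -0.424 / 1.456 = -0.291209,   B = c_1 / (1 - phi_2) = 0 / 1.456 = 0.
Insert (E2) into (E0): gamma(0) (1 - phi_2^2) = phi_1 (1 + phi_2) gamma(1) + c_0.
  phi_1 (1 + phi_2) = (-0.424)(0.544) = -0.230656,   1 - phi_2^2 = 0.792064.
Replace gamma(1) by A gamma(0) + B and collect gamma(0):
  gamma(0) [0.792064 - (-0.230656)(-0.291209)] = c_0 = 3
  gamma(0) * 0.724895 = 3
  gamma(0) = 3 / 0.724895 = 4.138531.
  gamma(1) = A gamma(0) = (-0.291209)(4.138531) = -1.205177.
  gamma(2) = phi_1 gamma(1) + phi_2 gamma(0) = (-0.424)(-1.205177) + (-0.456)(4.138531) = -1.376175.
Therefore gamma(2) = -1.3762 (to 4 decimal places).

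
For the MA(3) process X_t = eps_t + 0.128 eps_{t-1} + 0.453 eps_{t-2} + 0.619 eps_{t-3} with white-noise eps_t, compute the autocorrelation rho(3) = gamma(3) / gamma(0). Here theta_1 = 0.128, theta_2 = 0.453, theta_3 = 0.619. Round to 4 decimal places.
\rho(3) = 0.3857

For an MA(q) process with theta_0 = 1, the autocovariance is
  gamma(k) = sigma^2 * sum_{i=0..q-k} theta_i * theta_{i+k},
and rho(k) = gamma(k) / gamma(0). Sigma^2 cancels.
  numerator   = (1)*(0.619) = 0.619.
  denominator = (1)^2 + (0.128)^2 + (0.453)^2 + (0.619)^2 = 1.604754.
  rho(3) = 0.619 / 1.604754 = 0.3857.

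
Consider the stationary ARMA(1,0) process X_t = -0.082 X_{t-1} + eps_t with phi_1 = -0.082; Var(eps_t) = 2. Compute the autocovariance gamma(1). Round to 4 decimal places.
\gamma(1) = -0.1651

Multiply the model equation by X_{t-k} and take expectations. With theta_0 = psi_0 = 1 and psi_j the MA(infinity) weights, this gives
  gamma(k) - sum_i phi_i gamma(k-i) = c_k,
  c_k = sigma^2 * sum_{j=k..q} theta_j psi_{j-k}   (c_k = 0 for k > q),
using gamma(-m) = gamma(m).
Pure AR (q = 0): c_0 = sigma^2 = 2, c_k = 0 for k >= 1.
Equations for k = 0 and k = 1 (AR order 1):
  gamma(0) = phi_1 gamma(1) + c_0
  gamma(1) = phi_1 gamma(0) + c_1
Substituting the second into the first: gamma(0) (1 - phi_1^2) = c_0 + phi_1 c_1, so
  gamma(0) = c_0 / (1 - phi_1^2) = 2 / (1 - (-0.082)^2) = 2 / 0.993276 = 2.013539.
  gamma(1) = phi_1 gamma(0) = (-0.082)(2.013539) = -0.16511.
Therefore gamma(1) = -0.1651 (to 4 decimal places).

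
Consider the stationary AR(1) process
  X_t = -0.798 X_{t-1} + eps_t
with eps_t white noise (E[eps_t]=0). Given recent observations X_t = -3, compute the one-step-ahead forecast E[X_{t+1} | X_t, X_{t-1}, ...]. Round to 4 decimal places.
E[X_{t+1} \mid \mathcal F_t] = 2.3940

For an AR(p) model X_t = c + sum_i phi_i X_{t-i} + eps_t, the
one-step-ahead conditional mean is
  E[X_{t+1} | X_t, ...] = c + sum_i phi_i X_{t+1-i}.
Substitute known values:
  E[X_{t+1} | ...] = (-0.798) * (-3)
                   = 2.3940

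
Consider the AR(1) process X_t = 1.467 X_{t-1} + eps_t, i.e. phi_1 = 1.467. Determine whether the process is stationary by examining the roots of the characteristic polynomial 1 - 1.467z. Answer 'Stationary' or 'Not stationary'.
\text{Not stationary}

The AR(p) characteristic polynomial is P(z) = 1 - 1.467z.
Stationarity requires all roots to lie outside the unit circle, i.e. |z| > 1 for every root.
This is linear in z: 1 + (-1.467) z = 0  =>  z = -1/(-1.467) = 0.681663,  |z| = 0.681663.
Moduli of all roots: 0.6817.
All moduli strictly greater than 1? No.
Verdict: Not stationary.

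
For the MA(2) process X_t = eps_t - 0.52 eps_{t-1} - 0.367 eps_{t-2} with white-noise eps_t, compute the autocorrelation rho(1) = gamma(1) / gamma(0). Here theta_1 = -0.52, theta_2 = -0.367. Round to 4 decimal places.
\rho(1) = -0.2343

For an MA(q) process with theta_0 = 1, the autocovariance is
  gamma(k) = sigma^2 * sum_{i=0..q-k} theta_i * theta_{i+k},
and rho(k) = gamma(k) / gamma(0). Sigma^2 cancels.
  numerator   = (1)*(-0.52) + (-0.52)*(-0.367) = -0.32916.
  denominator = (1)^2 + (-0.52)^2 + (-0.367)^2 = 1.405089.
  rho(1) = -0.32916 / 1.405089 = -0.2343.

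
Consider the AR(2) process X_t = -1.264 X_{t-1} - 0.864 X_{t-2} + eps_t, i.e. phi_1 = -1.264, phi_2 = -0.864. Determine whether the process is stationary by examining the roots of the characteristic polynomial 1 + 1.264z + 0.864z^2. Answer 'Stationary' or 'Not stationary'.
\text{Stationary}

The AR(p) characteristic polynomial is P(z) = 1 + 1.264z + 0.864z^2.
Stationarity requires all roots to lie outside the unit circle, i.e. |z| > 1 for every root.
Set 1 + (1.264) z + (0.864) z^2 = 0, i.e. a z^2 + b z + c = 0 with a = 0.864, b = 1.264, c = 1.
Discriminant D = b^2 - 4ac = (1.264)^2 - 4*(0.864)*1 = 1.597696 - (3.456) = -1.858304.
D < 0, so the roots are the complex-conjugate pair z = (-b +/- i sqrt(-D)) / (2a) = -0.7315 +/- 0.7889i.
For a conjugate pair |z|^2 = z * conj(z) = (product of roots) = c/a = 1/(0.864) = 1.157407, so |z| = sqrt(1.157407) = 1.0758 for both roots.
Moduli of all roots: 1.0758, 1.0758.
All moduli strictly greater than 1? Yes.
Verdict: Stationary.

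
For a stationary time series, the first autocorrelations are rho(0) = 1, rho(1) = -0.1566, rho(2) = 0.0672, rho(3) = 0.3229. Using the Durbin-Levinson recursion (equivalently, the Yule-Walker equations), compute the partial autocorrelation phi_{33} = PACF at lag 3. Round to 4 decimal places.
\phi_{33} = 0.3490

The PACF at lag k is phi_{kk}, the last component of the solution
to the Yule-Walker system G_k phi = r_k where
  (G_k)_{ij} = rho(|i - j|), (r_k)_i = rho(i), i,j = 1..k.
Equivalently, Durbin-Levinson gives phi_{kk} iteratively:
  phi_{11} = rho(1)
  phi_{kk} = [rho(k) - sum_{j=1..k-1} phi_{k-1,j} rho(k-j)]
            / [1 - sum_{j=1..k-1} phi_{k-1,j} rho(j)],
  phi_{k,j} = phi_{k-1,j} - phi_{kk} phi_{k-1,k-j},  j = 1..k-1.
Step k = 1:
  phi_11 = rho(1) = -0.1566.
Step k = 2:
  phi_22 = [rho(2) - phi_11 rho(1)] / [1 - phi_11 rho(1)] = [0.0672 - (-0.1566)(-0.1566)] / [1 - (-0.1566)(-0.1566)]
         = 0.04267644 / 0.97547644 = 0.043749.
  Update: phi_21 = phi_11 - phi_22 phi_11 = -0.1566 - (0.043749)(-0.1566) = -0.149749.
Step k = 3:
  phi_33 = [rho(3) - phi_21 rho(2) - phi_22 rho(1)] / [1 - phi_21 rho(1) - phi_22 rho(2)]
    numerator   = 0.3229 - (-0.149749)(0.0672) - (0.043749)(-0.1566) = 0.33981427
    denominator = 1 - (-0.149749)(-0.1566) - (0.043749)(0.0672) = 0.97360937
  phi_33 = 0.33981427 / 0.97360937 = 0.349.
Therefore phi_{33} = 0.3490.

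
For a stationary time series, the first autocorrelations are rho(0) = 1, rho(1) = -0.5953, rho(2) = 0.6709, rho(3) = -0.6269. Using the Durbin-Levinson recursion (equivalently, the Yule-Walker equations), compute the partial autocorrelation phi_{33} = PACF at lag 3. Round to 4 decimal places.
\phi_{33} = -0.2681

The PACF at lag k is phi_{kk}, the last component of the solution
to the Yule-Walker system G_k phi = r_k where
  (G_k)_{ij} = rho(|i - j|), (r_k)_i = rho(i), i,j = 1..k.
Equivalently, Durbin-Levinson gives phi_{kk} iteratively:
  phi_{11} = rho(1)
  phi_{kk} = [rho(k) - sum_{j=1..k-1} phi_{k-1,j} rho(k-j)]
            / [1 - sum_{j=1..k-1} phi_{k-1,j} rho(j)],
  phi_{k,j} = phi_{k-1,j} - phi_{kk} phi_{k-1,k-j},  j = 1..k-1.
Step k = 1:
  phi_11 = rho(1) = -0.5953.
Step k = 2:
  phi_22 = [rho(2) - phi_11 rho(1)] / [1 - phi_11 rho(1)] = [0.6709 - (-0.5953)(-0.5953)] / [1 - (-0.5953)(-0.5953)]
         = 0.31651791 / 0.64561791 = 0.490256.
  Update: phi_21 = phi_11 - phi_22 phi_11 = -0.5953 - (0.490256)(-0.5953) = -0.303451.
Step k = 3:
  phi_33 = [rho(3) - phi_21 rho(2) - phi_22 rho(1)] / [1 - phi_21 rho(1) - phi_22 rho(2)]
    numerator   = -0.6269 - (-0.303451)(0.6709) - (0.490256)(-0.5953) = -0.13146564
    denominator = 1 - (-0.303451)(-0.5953) - (0.490256)(0.6709) = 0.49044318
  phi_33 = -0.13146564 / 0.49044318 = -0.2681.
Therefore phi_{33} = -0.2681.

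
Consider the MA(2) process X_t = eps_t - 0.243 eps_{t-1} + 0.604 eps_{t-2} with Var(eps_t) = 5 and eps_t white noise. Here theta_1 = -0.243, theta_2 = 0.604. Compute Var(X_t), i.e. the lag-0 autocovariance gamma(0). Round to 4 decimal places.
\gamma(0) = 7.1193

For an MA(q) process X_t = eps_t + sum_i theta_i eps_{t-i} with
Var(eps_t) = sigma^2, the variance is
  gamma(0) = sigma^2 * (1 + sum_i theta_i^2).
  sum_i theta_i^2 = (-0.243)^2 + (0.604)^2 = 0.059049 + 0.364816 = 0.423865.
  gamma(0) = 5 * (1 + 0.423865) = 5 * 1.423865 = 7.119325, which rounds to 7.1193.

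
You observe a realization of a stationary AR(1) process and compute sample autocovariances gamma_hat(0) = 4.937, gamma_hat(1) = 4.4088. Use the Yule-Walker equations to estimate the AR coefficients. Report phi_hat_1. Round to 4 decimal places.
\hat\phi_{1} = 0.8930

The Yule-Walker equations for an AR(p) process read, in matrix form,
  Gamma_p phi = r_p,   with   (Gamma_p)_{ij} = gamma(|i - j|),
                       (r_p)_i = gamma(i),   i,j = 1..p.
Substitute the sample gammas (Toeplitz matrix and right-hand side of size 1):
  Gamma_p = [[4.937]]
  r_p     = [4.4088]
With p = 1 this is the single equation gamma(0) phi_1 = gamma(1):
  phi_hat_1 = gamma(1) / gamma(0) = 4.4088 / 4.937 = 0.8930.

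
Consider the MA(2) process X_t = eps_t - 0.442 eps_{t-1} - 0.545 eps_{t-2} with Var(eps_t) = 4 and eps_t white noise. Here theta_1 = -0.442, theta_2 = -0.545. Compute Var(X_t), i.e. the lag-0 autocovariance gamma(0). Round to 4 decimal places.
\gamma(0) = 5.9696

For an MA(q) process X_t = eps_t + sum_i theta_i eps_{t-i} with
Var(eps_t) = sigma^2, the variance is
  gamma(0) = sigma^2 * (1 + sum_i theta_i^2).
  sum_i theta_i^2 = (-0.442)^2 + (-0.545)^2 = 0.195364 + 0.297025 = 0.492389.
  gamma(0) = 4 * (1 + 0.492389) = 4 * 1.492389 = 5.969556, which rounds to 5.9696.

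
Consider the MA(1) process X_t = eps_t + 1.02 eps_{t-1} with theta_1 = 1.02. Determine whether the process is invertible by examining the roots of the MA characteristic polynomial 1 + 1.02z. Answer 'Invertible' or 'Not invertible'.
\text{Not invertible}

The MA(q) characteristic polynomial is P(z) = 1 + 1.02z.
Invertibility requires all roots to lie outside the unit circle, i.e. |z| > 1 for every root.
This is linear in z: 1 + (1.02) z = 0  =>  z = -1/(1.02) = -0.980392,  |z| = 0.980392.
Moduli of all roots: 0.9804.
All moduli strictly greater than 1? No.
Verdict: Not invertible.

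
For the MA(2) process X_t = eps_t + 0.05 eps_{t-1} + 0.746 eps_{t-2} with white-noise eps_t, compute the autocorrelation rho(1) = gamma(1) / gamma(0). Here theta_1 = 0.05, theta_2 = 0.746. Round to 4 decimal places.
\rho(1) = 0.0560

For an MA(q) process with theta_0 = 1, the autocovariance is
  gamma(k) = sigma^2 * sum_{i=0..q-k} theta_i * theta_{i+k},
and rho(k) = gamma(k) / gamma(0). Sigma^2 cancels.
  numerator   = (1)*(0.05) + (0.05)*(0.746) = 0.0873.
  denominator = (1)^2 + (0.05)^2 + (0.746)^2 = 1.559016.
  rho(1) = 0.0873 / 1.559016 = 0.0560.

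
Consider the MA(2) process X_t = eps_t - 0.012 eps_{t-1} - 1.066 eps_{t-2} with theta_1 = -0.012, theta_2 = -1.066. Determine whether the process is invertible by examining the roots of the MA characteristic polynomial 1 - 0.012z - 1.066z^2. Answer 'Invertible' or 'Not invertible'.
\text{Not invertible}

The MA(q) characteristic polynomial is P(z) = 1 - 0.012z - 1.066z^2.
Invertibility requires all roots to lie outside the unit circle, i.e. |z| > 1 for every root.
Set 1 + (-0.012) z + (-1.066) z^2 = 0, i.e. a z^2 + b z + c = 0 with a = -1.066, b = -0.012, c = 1.
Discriminant D = b^2 - 4ac = (-0.012)^2 - 4*(-1.066)*1 = 0.000144 - (-4.264) = 4.264144.
D >= 0, so the roots are real: z = (-b +/- sqrt(D)) / (2a) = (0.012 +/- 2.06498) / (-2.132).
  z_1 = (0.012 + 2.06498) / (-2.132) = -0.9742,   |z_1| = 0.9742.
  z_2 = (0.012 - 2.06498) / (-2.132) = 0.9629,   |z_2| = 0.9629.
Moduli of all roots: 0.9742, 0.9629.
All moduli strictly greater than 1? No.
Verdict: Not invertible.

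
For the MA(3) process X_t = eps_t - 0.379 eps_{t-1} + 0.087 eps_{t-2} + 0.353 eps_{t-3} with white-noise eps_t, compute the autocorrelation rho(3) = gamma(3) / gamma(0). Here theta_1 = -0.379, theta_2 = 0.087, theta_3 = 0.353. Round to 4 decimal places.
\rho(3) = 0.2767

For an MA(q) process with theta_0 = 1, the autocovariance is
  gamma(k) = sigma^2 * sum_{i=0..q-k} theta_i * theta_{i+k},
and rho(k) = gamma(k) / gamma(0). Sigma^2 cancels.
  numerator   = (1)*(0.353) = 0.353.
  denominator = (1)^2 + (-0.379)^2 + (0.087)^2 + (0.353)^2 = 1.275819.
  rho(3) = 0.353 / 1.275819 = 0.2767.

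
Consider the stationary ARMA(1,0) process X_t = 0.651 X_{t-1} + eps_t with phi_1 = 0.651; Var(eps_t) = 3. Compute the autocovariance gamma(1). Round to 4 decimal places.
\gamma(1) = 3.3895

Multiply the model equation by X_{t-k} and take expectations. With theta_0 = psi_0 = 1 and psi_j the MA(infinity) weights, this gives
  gamma(k) - sum_i phi_i gamma(k-i) = c_k,
  c_k = sigma^2 * sum_{j=k..q} theta_j psi_{j-k}   (c_k = 0 for k > q),
using gamma(-m) = gamma(m).
Pure AR (q = 0): c_0 = sigma^2 = 3, c_k = 0 for k >= 1.
Equations for k = 0 and k = 1 (AR order 1):
  gamma(0) = phi_1 gamma(1) + c_0
  gamma(1) = phi_1 gamma(0) + c_1
Substituting the second into the first: gamma(0) (1 - phi_1^2) = c_0 + phi_1 c_1, so
  gamma(0) = c_0 / (1 - phi_1^2) = 3 / (1 - (0.651)^2) = 3 / 0.576199 = 5.206535.
  gamma(1) = phi_1 gamma(0) = (0.651)(5.206535) = 3.389454.
Therefore gamma(1) = 3.3895 (to 4 decimal places).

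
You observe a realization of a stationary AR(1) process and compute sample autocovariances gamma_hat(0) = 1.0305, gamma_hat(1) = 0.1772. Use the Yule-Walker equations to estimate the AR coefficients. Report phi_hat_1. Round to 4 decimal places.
\hat\phi_{1} = 0.1720

The Yule-Walker equations for an AR(p) process read, in matrix form,
  Gamma_p phi = r_p,   with   (Gamma_p)_{ij} = gamma(|i - j|),
                       (r_p)_i = gamma(i),   i,j = 1..p.
Substitute the sample gammas (Toeplitz matrix and right-hand side of size 1):
  Gamma_p = [[1.0305]]
  r_p     = [0.1772]
With p = 1 this is the single equation gamma(0) phi_1 = gamma(1):
  phi_hat_1 = gamma(1) / gamma(0) = 0.1772 / 1.0305 = 0.1720.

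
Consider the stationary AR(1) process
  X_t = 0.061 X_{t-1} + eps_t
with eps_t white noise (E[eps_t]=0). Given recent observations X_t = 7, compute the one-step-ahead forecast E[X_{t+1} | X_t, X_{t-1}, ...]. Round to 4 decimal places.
E[X_{t+1} \mid \mathcal F_t] = 0.4270

For an AR(p) model X_t = c + sum_i phi_i X_{t-i} + eps_t, the
one-step-ahead conditional mean is
  E[X_{t+1} | X_t, ...] = c + sum_i phi_i X_{t+1-i}.
Substitute known values:
  E[X_{t+1} | ...] = (0.061) * (7)
                   = 0.4270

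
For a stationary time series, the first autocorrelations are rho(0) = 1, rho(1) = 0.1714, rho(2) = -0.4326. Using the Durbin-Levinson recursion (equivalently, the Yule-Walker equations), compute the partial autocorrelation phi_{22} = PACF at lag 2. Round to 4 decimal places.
\phi_{22} = -0.4760

The PACF at lag k is phi_{kk}, the last component of the solution
to the Yule-Walker system G_k phi = r_k where
  (G_k)_{ij} = rho(|i - j|), (r_k)_i = rho(i), i,j = 1..k.
Equivalently, Durbin-Levinson gives phi_{kk} iteratively:
  phi_{11} = rho(1)
  phi_{kk} = [rho(k) - sum_{j=1..k-1} phi_{k-1,j} rho(k-j)]
            / [1 - sum_{j=1..k-1} phi_{k-1,j} rho(j)],
  phi_{k,j} = phi_{k-1,j} - phi_{kk} phi_{k-1,k-j},  j = 1..k-1.
Step k = 1:
  phi_11 = rho(1) = 0.1714.
Step k = 2:
  phi_22 = [rho(2) - phi_11 rho(1)] / [1 - phi_11 rho(1)] = [-0.4326 - (0.1714)(0.1714)] / [1 - (0.1714)(0.1714)]
         = -0.46197796 / 0.97062204 = -0.476.
Therefore phi_{22} = -0.4760.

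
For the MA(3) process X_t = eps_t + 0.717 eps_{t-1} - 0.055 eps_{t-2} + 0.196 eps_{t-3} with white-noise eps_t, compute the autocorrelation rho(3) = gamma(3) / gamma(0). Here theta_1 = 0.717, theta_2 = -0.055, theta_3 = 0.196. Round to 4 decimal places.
\rho(3) = 0.1260

For an MA(q) process with theta_0 = 1, the autocovariance is
  gamma(k) = sigma^2 * sum_{i=0..q-k} theta_i * theta_{i+k},
and rho(k) = gamma(k) / gamma(0). Sigma^2 cancels.
  numerator   = (1)*(0.196) = 0.196.
  denominator = (1)^2 + (0.717)^2 + (-0.055)^2 + (0.196)^2 = 1.55553.
  rho(3) = 0.196 / 1.55553 = 0.1260.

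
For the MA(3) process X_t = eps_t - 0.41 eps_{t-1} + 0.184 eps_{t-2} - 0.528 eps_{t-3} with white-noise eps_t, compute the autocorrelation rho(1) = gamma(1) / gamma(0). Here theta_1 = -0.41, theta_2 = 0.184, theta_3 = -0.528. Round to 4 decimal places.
\rho(1) = -0.3934

For an MA(q) process with theta_0 = 1, the autocovariance is
  gamma(k) = sigma^2 * sum_{i=0..q-k} theta_i * theta_{i+k},
and rho(k) = gamma(k) / gamma(0). Sigma^2 cancels.
  numerator   = (1)*(-0.41) + (-0.41)*(0.184) + (0.184)*(-0.528) = -0.582592.
  denominator = (1)^2 + (-0.41)^2 + (0.184)^2 + (-0.528)^2 = 1.48074.
  rho(1) = -0.582592 / 1.48074 = -0.3934.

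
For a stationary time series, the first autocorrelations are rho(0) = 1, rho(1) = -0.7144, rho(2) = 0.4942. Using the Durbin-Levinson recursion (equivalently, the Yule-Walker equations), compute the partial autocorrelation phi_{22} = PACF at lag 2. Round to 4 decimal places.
\phi_{22} = -0.0330

The PACF at lag k is phi_{kk}, the last component of the solution
to the Yule-Walker system G_k phi = r_k where
  (G_k)_{ij} = rho(|i - j|), (r_k)_i = rho(i), i,j = 1..k.
Equivalently, Durbin-Levinson gives phi_{kk} iteratively:
  phi_{11} = rho(1)
  phi_{kk} = [rho(k) - sum_{j=1..k-1} phi_{k-1,j} rho(k-j)]
            / [1 - sum_{j=1..k-1} phi_{k-1,j} rho(j)],
  phi_{k,j} = phi_{k-1,j} - phi_{kk} phi_{k-1,k-j},  j = 1..k-1.
Step k = 1:
  phi_11 = rho(1) = -0.7144.
Step k = 2:
  phi_22 = [rho(2) - phi_11 rho(1)] / [1 - phi_11 rho(1)] = [0.4942 - (-0.7144)(-0.7144)] / [1 - (-0.7144)(-0.7144)]
         = -0.01616736 / 0.48963264 = -0.033.
Therefore phi_{22} = -0.0330.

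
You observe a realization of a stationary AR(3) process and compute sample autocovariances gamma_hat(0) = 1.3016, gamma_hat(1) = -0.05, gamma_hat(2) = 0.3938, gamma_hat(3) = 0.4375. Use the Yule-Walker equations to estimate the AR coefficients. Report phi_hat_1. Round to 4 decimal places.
\hat\phi_{1} = -0.1450

The Yule-Walker equations for an AR(p) process read, in matrix form,
  Gamma_p phi = r_p,   with   (Gamma_p)_{ij} = gamma(|i - j|),
                       (r_p)_i = gamma(i),   i,j = 1..p.
Substitute the sample gammas (Toeplitz matrix and right-hand side of size 3):
  Gamma_p = [[1.3016, -0.05, 0.3938], [-0.05, 1.3016, -0.05], [0.3938, -0.05, 1.3016]]
  r_p     = [-0.05, 0.3938, 0.4375]
Written out (R1..R3):
  (R1) 1.3016 phi_1 - 0.05 phi_2 + 0.3938 phi_3 = -0.05
  (R2) -0.05 phi_1 + 1.3016 phi_2 - 0.05 phi_3 = 0.3938
  (R3) 0.3938 phi_1 - 0.05 phi_2 + 1.3016 phi_3 = 0.4375
Gaussian elimination:
  R2 <- R2 - (-0.05/1.3016) R1 = R2 - (-0.038414) R1:  1.299679 phi_2 - 0.034872 phi_3 = 0.391879
  R3 <- R3 - (0.3938/1.3016) R1 = R3 - (0.302551) R1:  -0.034872 phi_2 + 1.182456 phi_3 = 0.452628
  R3 <- R3 - (-0.034872/1.299679) R2 = R3 - (-0.026832) R2:  1.18152 phi_3 = 0.463142
Back-substitution:
  phi_hat_3 = 0.463142 / 1.18152 = 0.391989
  phi_hat_2 = (0.391879 - (-0.034872)(0.391989)) / 1.299679 = 0.312038
  phi_hat_1 = (-0.05 - (-0.05)(0.312038) - (0.3938)(0.391989)) / 1.3016 = -0.145024
So phi_hat = [-0.1450, 0.3120, 0.3920].
Therefore phi_hat_1 = -0.1450.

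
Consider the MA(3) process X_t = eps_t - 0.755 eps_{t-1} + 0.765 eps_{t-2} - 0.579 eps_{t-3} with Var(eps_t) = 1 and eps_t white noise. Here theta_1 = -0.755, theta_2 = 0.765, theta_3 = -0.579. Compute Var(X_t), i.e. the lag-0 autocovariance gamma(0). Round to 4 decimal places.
\gamma(0) = 2.4905

For an MA(q) process X_t = eps_t + sum_i theta_i eps_{t-i} with
Var(eps_t) = sigma^2, the variance is
  gamma(0) = sigma^2 * (1 + sum_i theta_i^2).
  sum_i theta_i^2 = (-0.755)^2 + (0.765)^2 + (-0.579)^2 = 0.570025 + 0.585225 + 0.335241 = 1.490491.
  gamma(0) = 1 * (1 + 1.490491) = 1 * 2.490491 = 2.490491, which rounds to 2.4905.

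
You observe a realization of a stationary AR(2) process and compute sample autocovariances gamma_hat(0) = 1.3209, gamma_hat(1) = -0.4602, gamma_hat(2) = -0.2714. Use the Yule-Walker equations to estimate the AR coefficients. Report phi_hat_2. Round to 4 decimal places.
\hat\phi_{2} = -0.3720

The Yule-Walker equations for an AR(p) process read, in matrix form,
  Gamma_p phi = r_p,   with   (Gamma_p)_{ij} = gamma(|i - j|),
                       (r_p)_i = gamma(i),   i,j = 1..p.
Substitute the sample gammas (Toeplitz matrix and right-hand side of size 2):
  Gamma_p = [[1.3209, -0.4602], [-0.4602, 1.3209]]
  r_p     = [-0.4602, -0.2714]
Written out:
  1.3209 phi_1 - 0.4602 phi_2 = -0.4602
  -0.4602 phi_1 + 1.3209 phi_2 = -0.2714
Solve by Cramer's rule:
  det = gamma(0)^2 - gamma(1)^2 = (1.3209)^2 - (-0.4602)^2 = 1.74477681 - 0.21178404 = 1.53299277
  phi_hat_1 = [gamma(1) gamma(0) - gamma(1) gamma(2)] / det = [(-0.4602)(1.3209) - (-0.4602)(-0.2714)] / 1.53299277 = -0.73277646 / 1.53299277 = -0.478
  phi_hat_2 = [gamma(0) gamma(2) - gamma(1)^2] / det = [(1.3209)(-0.2714) - (-0.4602)^2] / 1.53299277 = -0.5702763 / 1.53299277 = -0.372
So phi_hat = [-0.4780, -0.3720].
Therefore phi_hat_2 = -0.3720.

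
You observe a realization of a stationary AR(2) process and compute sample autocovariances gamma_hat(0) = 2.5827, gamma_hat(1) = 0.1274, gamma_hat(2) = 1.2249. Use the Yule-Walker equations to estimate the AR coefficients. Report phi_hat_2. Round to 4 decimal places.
\hat\phi_{2} = 0.4730

The Yule-Walker equations for an AR(p) process read, in matrix form,
  Gamma_p phi = r_p,   with   (Gamma_p)_{ij} = gamma(|i - j|),
                       (r_p)_i = gamma(i),   i,j = 1..p.
Substitute the sample gammas (Toeplitz matrix and right-hand side of size 2):
  Gamma_p = [[2.5827, 0.1274], [0.1274, 2.5827]]
  r_p     = [0.1274, 1.2249]
Written out:
  2.5827 phi_1 + 0.1274 phi_2 = 0.1274
  0.1274 phi_1 + 2.5827 phi_2 = 1.2249
Solve by Cramer's rule:
  det = gamma(0)^2 - gamma(1)^2 = (2.5827)^2 - (0.1274)^2 = 6.67033929 - 0.01623076 = 6.65410853
  phi_hat_1 = [gamma(1) gamma(0) - gamma(1) gamma(2)] / det = [(0.1274)(2.5827) - (0.1274)(1.2249)] / 6.65410853 = 0.17298372 / 6.65410853 = 0.026
  phi_hat_2 = [gamma(0) gamma(2) - gamma(1)^2] / det = [(2.5827)(1.2249) - (0.1274)^2] / 6.65410853 = 3.14731847 / 6.65410853 = 0.473
So phi_hat = [0.0260, 0.4730].
Therefore phi_hat_2 = 0.4730.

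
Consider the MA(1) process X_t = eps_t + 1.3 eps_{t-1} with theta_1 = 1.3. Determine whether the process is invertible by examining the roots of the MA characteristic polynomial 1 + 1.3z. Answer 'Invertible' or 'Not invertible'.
\text{Not invertible}

The MA(q) characteristic polynomial is P(z) = 1 + 1.3z.
Invertibility requires all roots to lie outside the unit circle, i.e. |z| > 1 for every root.
This is linear in z: 1 + (1.3) z = 0  =>  z = -1/(1.3) = -0.769231,  |z| = 0.769231.
Moduli of all roots: 0.7692.
All moduli strictly greater than 1? No.
Verdict: Not invertible.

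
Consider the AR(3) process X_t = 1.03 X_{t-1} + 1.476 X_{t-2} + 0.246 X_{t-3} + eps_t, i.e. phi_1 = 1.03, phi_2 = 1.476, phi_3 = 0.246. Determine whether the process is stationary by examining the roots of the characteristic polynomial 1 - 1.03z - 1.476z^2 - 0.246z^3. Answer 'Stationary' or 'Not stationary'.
\text{Not stationary}

The AR(p) characteristic polynomial is P(z) = 1 - 1.03z - 1.476z^2 - 0.246z^3.
Stationarity requires all roots to lie outside the unit circle, i.e. |z| > 1 for every root.
Degree 3: look for a simple real root z0 first, then factor out (1 - z/z0) and solve the remaining quadratic.
Testing z0 = -5: P(-5) = 1 + (-1.03)(-5) + (-1.476)(-5)^2 + (-0.246)(-5)^3
  = 1 + (5.15) + (-36.9) + (30.75) = 0.  So z_0 = -5 is a root, |z_0| = 5.
Divide out the factor (1 + 0.2 z) = (1 - z/z0) (since 1/z0 = -0.2):
  P(z) = (1 + 0.2 z)(1 + (-1.23) z + (-1.23) z^2)
  [check: z-coef -1.23 - (-0.2) = -1.03; z^2-coef -1.23 - (-0.2)(-1.23) = -1.476; z^3-coef -(-0.2)(-1.23) = -0.246.]
Remaining roots from the quadratic factor 1 + (-1.23) z + (-1.23) z^2:
  Set 1 + (-1.23) z + (-1.23) z^2 = 0, i.e. a z^2 + b z + c = 0 with a = -1.23, b = -1.23, c = 1.
  Discriminant D = b^2 - 4ac = (-1.23)^2 - 4*(-1.23)*1 = 1.5129 - (-4.92) = 6.4329.
  D >= 0, so the roots are real: z = (-b +/- sqrt(D)) / (2a) = (1.23 +/- 2.536316) / (-2.46).
    z_1 = (1.23 + 2.536316) / (-2.46) = -1.531,   |z_1| = 1.531.
    z_2 = (1.23 - 2.536316) / (-2.46) = 0.531,   |z_2| = 0.531.
Moduli of all roots: 5.0000, 1.5310, 0.5310.
All moduli strictly greater than 1? No.
Verdict: Not stationary.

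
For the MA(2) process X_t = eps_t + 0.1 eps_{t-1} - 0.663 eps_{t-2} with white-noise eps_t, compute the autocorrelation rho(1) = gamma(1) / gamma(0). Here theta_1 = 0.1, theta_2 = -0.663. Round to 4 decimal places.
\rho(1) = 0.0232

For an MA(q) process with theta_0 = 1, the autocovariance is
  gamma(k) = sigma^2 * sum_{i=0..q-k} theta_i * theta_{i+k},
and rho(k) = gamma(k) / gamma(0). Sigma^2 cancels.
  numerator   = (1)*(0.1) + (0.1)*(-0.663) = 0.0337.
  denominator = (1)^2 + (0.1)^2 + (-0.663)^2 = 1.449569.
  rho(1) = 0.0337 / 1.449569 = 0.0232.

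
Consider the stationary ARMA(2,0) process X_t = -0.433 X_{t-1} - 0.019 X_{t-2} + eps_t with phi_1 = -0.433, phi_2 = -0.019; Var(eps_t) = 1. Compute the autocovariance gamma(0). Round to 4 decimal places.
\gamma(0) = 1.2208

Multiply the model equation by X_{t-k} and take expectations. With theta_0 = psi_0 = 1 and psi_j the MA(infinity) weights, this gives
  gamma(k) - sum_i phi_i gamma(k-i) = c_k,
  c_k = sigma^2 * sum_{j=k..q} theta_j psi_{j-k}   (c_k = 0 for k > q),
using gamma(-m) = gamma(m).
Pure AR (q = 0): c_0 = sigma^2 = 1, c_k = 0 for k >= 1.
Equations for k = 0, 1, 2 (AR order 2, c_2 = 0):
  (E0) gamma(0) = phi_1 gamma(1) + phi_2 gamma(2) + c_0
  (E1) gamma(1) = phi_1 gamma(0) + phi_2 gamma(1) + c_1
  (E2) gamma(2) = phi_1 gamma(1) + phi_2 gamma(0)
From (E1): gamma(1) = A gamma(0) + B with
  A = phi_1 / (1 - phi_2) = -0.433 / 1.019 = -0.424926,   B = c_1 / (1 - phi_2) = 0 / 1.019 = 0.
Insert (E2) into (E0): gamma(0) (1 - phi_2^2) = phi_1 (1 + phi_2) gamma(1) + c_0.
  phi_1 (1 + phi_2) = (-0.433)(0.981) = -0.424773,   1 - phi_2^2 = 0.999639.
Replace gamma(1) by A gamma(0) + B and collect gamma(0):
  gamma(0) [0.999639 - (-0.424773)(-0.424926)] = c_0 = 1
  gamma(0) * 0.819142 = 1
  gamma(0) = 1 / 0.819142 = 1.22079.
Therefore gamma(0) = 1.2208 (to 4 decimal places).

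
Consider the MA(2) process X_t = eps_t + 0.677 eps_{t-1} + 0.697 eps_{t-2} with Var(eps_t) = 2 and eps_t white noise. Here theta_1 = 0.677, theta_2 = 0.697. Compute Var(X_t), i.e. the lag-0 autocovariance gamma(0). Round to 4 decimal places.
\gamma(0) = 3.8883

For an MA(q) process X_t = eps_t + sum_i theta_i eps_{t-i} with
Var(eps_t) = sigma^2, the variance is
  gamma(0) = sigma^2 * (1 + sum_i theta_i^2).
  sum_i theta_i^2 = (0.677)^2 + (0.697)^2 = 0.458329 + 0.485809 = 0.944138.
  gamma(0) = 2 * (1 + 0.944138) = 2 * 1.944138 = 3.888276, which rounds to 3.8883.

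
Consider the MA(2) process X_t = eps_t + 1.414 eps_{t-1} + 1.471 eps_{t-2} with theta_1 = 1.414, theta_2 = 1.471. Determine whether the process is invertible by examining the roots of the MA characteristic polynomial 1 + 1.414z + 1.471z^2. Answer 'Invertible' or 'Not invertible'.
\text{Not invertible}

The MA(q) characteristic polynomial is P(z) = 1 + 1.414z + 1.471z^2.
Invertibility requires all roots to lie outside the unit circle, i.e. |z| > 1 for every root.
Set 1 + (1.414) z + (1.471) z^2 = 0, i.e. a z^2 + b z + c = 0 with a = 1.471, b = 1.414, c = 1.
Discriminant D = b^2 - 4ac = (1.414)^2 - 4*(1.471)*1 = 1.999396 - (5.884) = -3.884604.
D < 0, so the roots are the complex-conjugate pair z = (-b +/- i sqrt(-D)) / (2a) = -0.4806 +/- 0.6699i.
For a conjugate pair |z|^2 = z * conj(z) = (product of roots) = c/a = 1/(1.471) = 0.67981, so |z| = sqrt(0.67981) = 0.8245 for both roots.
Moduli of all roots: 0.8245, 0.8245.
All moduli strictly greater than 1? No.
Verdict: Not invertible.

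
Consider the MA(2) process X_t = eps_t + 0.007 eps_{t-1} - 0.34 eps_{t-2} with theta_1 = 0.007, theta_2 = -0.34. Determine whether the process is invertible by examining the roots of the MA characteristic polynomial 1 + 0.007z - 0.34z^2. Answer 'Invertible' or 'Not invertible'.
\text{Invertible}

The MA(q) characteristic polynomial is P(z) = 1 + 0.007z - 0.34z^2.
Invertibility requires all roots to lie outside the unit circle, i.e. |z| > 1 for every root.
Set 1 + (0.007) z + (-0.34) z^2 = 0, i.e. a z^2 + b z + c = 0 with a = -0.34, b = 0.007, c = 1.
Discriminant D = b^2 - 4ac = (0.007)^2 - 4*(-0.34)*1 = 0.000049 - (-1.36) = 1.360049.
D >= 0, so the roots are real: z = (-b +/- sqrt(D)) / (2a) = (-0.007 +/- 1.166211) / (-0.68).
  z_1 = (-0.007 + 1.166211) / (-0.68) = -1.7047,   |z_1| = 1.7047.
  z_2 = (-0.007 - 1.166211) / (-0.68) = 1.7253,   |z_2| = 1.7253.
Moduli of all roots: 1.7047, 1.7253.
All moduli strictly greater than 1? Yes.
Verdict: Invertible.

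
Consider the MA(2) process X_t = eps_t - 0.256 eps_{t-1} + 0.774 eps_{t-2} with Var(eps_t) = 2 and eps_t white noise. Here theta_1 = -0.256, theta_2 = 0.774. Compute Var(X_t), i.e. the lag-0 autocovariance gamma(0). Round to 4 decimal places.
\gamma(0) = 3.3292

For an MA(q) process X_t = eps_t + sum_i theta_i eps_{t-i} with
Var(eps_t) = sigma^2, the variance is
  gamma(0) = sigma^2 * (1 + sum_i theta_i^2).
  sum_i theta_i^2 = (-0.256)^2 + (0.774)^2 = 0.065536 + 0.599076 = 0.664612.
  gamma(0) = 2 * (1 + 0.664612) = 2 * 1.664612 = 3.329224, which rounds to 3.3292.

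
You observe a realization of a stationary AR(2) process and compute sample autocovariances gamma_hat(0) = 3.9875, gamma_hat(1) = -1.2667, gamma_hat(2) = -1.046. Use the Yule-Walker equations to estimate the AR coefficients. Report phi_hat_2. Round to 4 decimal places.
\hat\phi_{2} = -0.4040

The Yule-Walker equations for an AR(p) process read, in matrix form,
  Gamma_p phi = r_p,   with   (Gamma_p)_{ij} = gamma(|i - j|),
                       (r_p)_i = gamma(i),   i,j = 1..p.
Substitute the sample gammas (Toeplitz matrix and right-hand side of size 2):
  Gamma_p = [[3.9875, -1.2667], [-1.2667, 3.9875]]
  r_p     = [-1.2667, -1.046]
Written out:
  3.9875 phi_1 - 1.2667 phi_2 = -1.2667
  -1.2667 phi_1 + 3.9875 phi_2 = -1.046
Solve by Cramer's rule:
  det = gamma(0)^2 - gamma(1)^2 = (3.9875)^2 - (-1.2667)^2 = 15.90015625 - 1.60452889 = 14.29562736
  phi_hat_1 = [gamma(1) gamma(0) - gamma(1) gamma(2)] / det = [(-1.2667)(3.9875) - (-1.2667)(-1.046)] / 14.29562736 = -6.37593445 / 14.29562736 = -0.446
  phi_hat_2 = [gamma(0) gamma(2) - gamma(1)^2] / det = [(3.9875)(-1.046) - (-1.2667)^2] / 14.29562736 = -5.77545389 / 14.29562736 = -0.404
So phi_hat = [-0.4460, -0.4040].
Therefore phi_hat_2 = -0.4040.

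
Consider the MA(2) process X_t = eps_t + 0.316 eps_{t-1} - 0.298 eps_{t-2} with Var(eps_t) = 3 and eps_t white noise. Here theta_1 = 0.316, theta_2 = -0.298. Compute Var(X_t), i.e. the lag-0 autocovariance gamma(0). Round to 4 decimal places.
\gamma(0) = 3.5660

For an MA(q) process X_t = eps_t + sum_i theta_i eps_{t-i} with
Var(eps_t) = sigma^2, the variance is
  gamma(0) = sigma^2 * (1 + sum_i theta_i^2).
  sum_i theta_i^2 = (0.316)^2 + (-0.298)^2 = 0.099856 + 0.088804 = 0.18866.
  gamma(0) = 3 * (1 + 0.18866) = 3 * 1.18866 = 3.56598, which rounds to 3.5660.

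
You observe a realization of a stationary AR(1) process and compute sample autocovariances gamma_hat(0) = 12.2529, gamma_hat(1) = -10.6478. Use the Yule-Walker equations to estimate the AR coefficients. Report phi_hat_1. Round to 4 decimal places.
\hat\phi_{1} = -0.8690

The Yule-Walker equations for an AR(p) process read, in matrix form,
  Gamma_p phi = r_p,   with   (Gamma_p)_{ij} = gamma(|i - j|),
                       (r_p)_i = gamma(i),   i,j = 1..p.
Substitute the sample gammas (Toeplitz matrix and right-hand side of size 1):
  Gamma_p = [[12.2529]]
  r_p     = [-10.6478]
With p = 1 this is the single equation gamma(0) phi_1 = gamma(1):
  phi_hat_1 = gamma(1) / gamma(0) = -10.6478 / 12.2529 = -0.8690.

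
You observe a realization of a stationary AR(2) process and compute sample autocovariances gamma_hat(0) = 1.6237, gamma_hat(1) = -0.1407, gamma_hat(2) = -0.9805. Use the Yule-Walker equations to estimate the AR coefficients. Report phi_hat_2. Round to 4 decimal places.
\hat\phi_{2} = -0.6160

The Yule-Walker equations for an AR(p) process read, in matrix form,
  Gamma_p phi = r_p,   with   (Gamma_p)_{ij} = gamma(|i - j|),
                       (r_p)_i = gamma(i),   i,j = 1..p.
Substitute the sample gammas (Toeplitz matrix and right-hand side of size 2):
  Gamma_p = [[1.6237, -0.1407], [-0.1407, 1.6237]]
  r_p     = [-0.1407, -0.9805]
Written out:
  1.6237 phi_1 - 0.1407 phi_2 = -0.1407
  -0.1407 phi_1 + 1.6237 phi_2 = -0.9805
Solve by Cramer's rule:
  det = gamma(0)^2 - gamma(1)^2 = (1.6237)^2 - (-0.1407)^2 = 2.63640169 - 0.01979649 = 2.6166052
  phi_hat_1 = [gamma(1) gamma(0) - gamma(1) gamma(2)] / det = [(-0.1407)(1.6237) - (-0.1407)(-0.9805)] / 2.6166052 = -0.36641094 / 2.6166052 = -0.14
  phi_hat_2 = [gamma(0) gamma(2) - gamma(1)^2] / det = [(1.6237)(-0.9805) - (-0.1407)^2] / 2.6166052 = -1.61183434 / 2.6166052 = -0.616
So phi_hat = [-0.1400, -0.6160].
Therefore phi_hat_2 = -0.6160.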